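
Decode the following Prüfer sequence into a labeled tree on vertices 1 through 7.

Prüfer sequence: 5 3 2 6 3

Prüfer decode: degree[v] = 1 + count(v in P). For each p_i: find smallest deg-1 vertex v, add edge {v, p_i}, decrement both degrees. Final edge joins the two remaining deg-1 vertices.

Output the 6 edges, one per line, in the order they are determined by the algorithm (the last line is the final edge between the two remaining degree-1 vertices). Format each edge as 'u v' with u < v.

Answer: 1 5
3 4
2 5
2 6
3 6
3 7

Derivation:
Initial degrees: {1:1, 2:2, 3:3, 4:1, 5:2, 6:2, 7:1}
Step 1: smallest deg-1 vertex = 1, p_1 = 5. Add edge {1,5}. Now deg[1]=0, deg[5]=1.
Step 2: smallest deg-1 vertex = 4, p_2 = 3. Add edge {3,4}. Now deg[4]=0, deg[3]=2.
Step 3: smallest deg-1 vertex = 5, p_3 = 2. Add edge {2,5}. Now deg[5]=0, deg[2]=1.
Step 4: smallest deg-1 vertex = 2, p_4 = 6. Add edge {2,6}. Now deg[2]=0, deg[6]=1.
Step 5: smallest deg-1 vertex = 6, p_5 = 3. Add edge {3,6}. Now deg[6]=0, deg[3]=1.
Final: two remaining deg-1 vertices are 3, 7. Add edge {3,7}.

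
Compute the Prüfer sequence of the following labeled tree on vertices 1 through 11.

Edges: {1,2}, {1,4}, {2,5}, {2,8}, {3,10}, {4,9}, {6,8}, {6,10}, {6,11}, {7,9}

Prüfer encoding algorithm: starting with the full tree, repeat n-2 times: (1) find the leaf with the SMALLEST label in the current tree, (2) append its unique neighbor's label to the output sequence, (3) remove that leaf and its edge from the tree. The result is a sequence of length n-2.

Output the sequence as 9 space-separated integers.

Step 1: leaves = {3,5,7,11}. Remove smallest leaf 3, emit neighbor 10.
Step 2: leaves = {5,7,10,11}. Remove smallest leaf 5, emit neighbor 2.
Step 3: leaves = {7,10,11}. Remove smallest leaf 7, emit neighbor 9.
Step 4: leaves = {9,10,11}. Remove smallest leaf 9, emit neighbor 4.
Step 5: leaves = {4,10,11}. Remove smallest leaf 4, emit neighbor 1.
Step 6: leaves = {1,10,11}. Remove smallest leaf 1, emit neighbor 2.
Step 7: leaves = {2,10,11}. Remove smallest leaf 2, emit neighbor 8.
Step 8: leaves = {8,10,11}. Remove smallest leaf 8, emit neighbor 6.
Step 9: leaves = {10,11}. Remove smallest leaf 10, emit neighbor 6.
Done: 2 vertices remain (6, 11). Sequence = [10 2 9 4 1 2 8 6 6]

Answer: 10 2 9 4 1 2 8 6 6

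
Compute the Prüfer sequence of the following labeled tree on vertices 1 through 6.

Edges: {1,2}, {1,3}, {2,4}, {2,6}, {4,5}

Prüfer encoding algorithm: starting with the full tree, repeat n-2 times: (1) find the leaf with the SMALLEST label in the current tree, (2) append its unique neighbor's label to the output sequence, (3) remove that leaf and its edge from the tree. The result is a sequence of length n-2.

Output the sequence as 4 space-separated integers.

Step 1: leaves = {3,5,6}. Remove smallest leaf 3, emit neighbor 1.
Step 2: leaves = {1,5,6}. Remove smallest leaf 1, emit neighbor 2.
Step 3: leaves = {5,6}. Remove smallest leaf 5, emit neighbor 4.
Step 4: leaves = {4,6}. Remove smallest leaf 4, emit neighbor 2.
Done: 2 vertices remain (2, 6). Sequence = [1 2 4 2]

Answer: 1 2 4 2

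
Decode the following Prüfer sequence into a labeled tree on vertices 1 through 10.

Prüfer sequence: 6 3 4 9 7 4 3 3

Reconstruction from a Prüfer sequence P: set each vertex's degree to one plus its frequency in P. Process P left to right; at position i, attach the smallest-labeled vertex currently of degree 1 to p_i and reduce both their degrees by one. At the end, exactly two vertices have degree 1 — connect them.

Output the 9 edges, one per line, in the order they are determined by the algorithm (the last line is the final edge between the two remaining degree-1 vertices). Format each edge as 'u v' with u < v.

Initial degrees: {1:1, 2:1, 3:4, 4:3, 5:1, 6:2, 7:2, 8:1, 9:2, 10:1}
Step 1: smallest deg-1 vertex = 1, p_1 = 6. Add edge {1,6}. Now deg[1]=0, deg[6]=1.
Step 2: smallest deg-1 vertex = 2, p_2 = 3. Add edge {2,3}. Now deg[2]=0, deg[3]=3.
Step 3: smallest deg-1 vertex = 5, p_3 = 4. Add edge {4,5}. Now deg[5]=0, deg[4]=2.
Step 4: smallest deg-1 vertex = 6, p_4 = 9. Add edge {6,9}. Now deg[6]=0, deg[9]=1.
Step 5: smallest deg-1 vertex = 8, p_5 = 7. Add edge {7,8}. Now deg[8]=0, deg[7]=1.
Step 6: smallest deg-1 vertex = 7, p_6 = 4. Add edge {4,7}. Now deg[7]=0, deg[4]=1.
Step 7: smallest deg-1 vertex = 4, p_7 = 3. Add edge {3,4}. Now deg[4]=0, deg[3]=2.
Step 8: smallest deg-1 vertex = 9, p_8 = 3. Add edge {3,9}. Now deg[9]=0, deg[3]=1.
Final: two remaining deg-1 vertices are 3, 10. Add edge {3,10}.

Answer: 1 6
2 3
4 5
6 9
7 8
4 7
3 4
3 9
3 10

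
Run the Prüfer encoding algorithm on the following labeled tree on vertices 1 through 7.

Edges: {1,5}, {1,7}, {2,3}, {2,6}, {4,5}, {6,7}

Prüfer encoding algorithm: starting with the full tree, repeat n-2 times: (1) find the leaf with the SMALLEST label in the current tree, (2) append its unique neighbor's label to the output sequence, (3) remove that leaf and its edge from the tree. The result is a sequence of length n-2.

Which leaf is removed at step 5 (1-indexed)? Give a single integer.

Answer: 1

Derivation:
Step 1: current leaves = {3,4}. Remove leaf 3 (neighbor: 2).
Step 2: current leaves = {2,4}. Remove leaf 2 (neighbor: 6).
Step 3: current leaves = {4,6}. Remove leaf 4 (neighbor: 5).
Step 4: current leaves = {5,6}. Remove leaf 5 (neighbor: 1).
Step 5: current leaves = {1,6}. Remove leaf 1 (neighbor: 7).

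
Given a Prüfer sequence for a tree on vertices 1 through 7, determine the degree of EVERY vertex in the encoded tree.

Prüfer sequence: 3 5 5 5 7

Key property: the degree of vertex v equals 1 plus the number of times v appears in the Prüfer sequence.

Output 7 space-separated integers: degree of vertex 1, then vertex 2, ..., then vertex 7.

p_1 = 3: count[3] becomes 1
p_2 = 5: count[5] becomes 1
p_3 = 5: count[5] becomes 2
p_4 = 5: count[5] becomes 3
p_5 = 7: count[7] becomes 1
Degrees (1 + count): deg[1]=1+0=1, deg[2]=1+0=1, deg[3]=1+1=2, deg[4]=1+0=1, deg[5]=1+3=4, deg[6]=1+0=1, deg[7]=1+1=2

Answer: 1 1 2 1 4 1 2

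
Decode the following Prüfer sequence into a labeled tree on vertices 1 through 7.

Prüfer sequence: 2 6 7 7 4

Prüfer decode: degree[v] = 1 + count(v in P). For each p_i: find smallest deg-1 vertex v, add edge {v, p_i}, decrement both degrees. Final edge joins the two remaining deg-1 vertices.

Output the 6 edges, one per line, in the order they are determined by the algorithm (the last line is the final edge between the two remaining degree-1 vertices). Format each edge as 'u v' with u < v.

Initial degrees: {1:1, 2:2, 3:1, 4:2, 5:1, 6:2, 7:3}
Step 1: smallest deg-1 vertex = 1, p_1 = 2. Add edge {1,2}. Now deg[1]=0, deg[2]=1.
Step 2: smallest deg-1 vertex = 2, p_2 = 6. Add edge {2,6}. Now deg[2]=0, deg[6]=1.
Step 3: smallest deg-1 vertex = 3, p_3 = 7. Add edge {3,7}. Now deg[3]=0, deg[7]=2.
Step 4: smallest deg-1 vertex = 5, p_4 = 7. Add edge {5,7}. Now deg[5]=0, deg[7]=1.
Step 5: smallest deg-1 vertex = 6, p_5 = 4. Add edge {4,6}. Now deg[6]=0, deg[4]=1.
Final: two remaining deg-1 vertices are 4, 7. Add edge {4,7}.

Answer: 1 2
2 6
3 7
5 7
4 6
4 7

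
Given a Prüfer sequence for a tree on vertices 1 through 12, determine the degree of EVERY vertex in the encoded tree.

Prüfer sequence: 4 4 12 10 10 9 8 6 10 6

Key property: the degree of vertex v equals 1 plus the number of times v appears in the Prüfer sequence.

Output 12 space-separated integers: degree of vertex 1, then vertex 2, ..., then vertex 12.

Answer: 1 1 1 3 1 3 1 2 2 4 1 2

Derivation:
p_1 = 4: count[4] becomes 1
p_2 = 4: count[4] becomes 2
p_3 = 12: count[12] becomes 1
p_4 = 10: count[10] becomes 1
p_5 = 10: count[10] becomes 2
p_6 = 9: count[9] becomes 1
p_7 = 8: count[8] becomes 1
p_8 = 6: count[6] becomes 1
p_9 = 10: count[10] becomes 3
p_10 = 6: count[6] becomes 2
Degrees (1 + count): deg[1]=1+0=1, deg[2]=1+0=1, deg[3]=1+0=1, deg[4]=1+2=3, deg[5]=1+0=1, deg[6]=1+2=3, deg[7]=1+0=1, deg[8]=1+1=2, deg[9]=1+1=2, deg[10]=1+3=4, deg[11]=1+0=1, deg[12]=1+1=2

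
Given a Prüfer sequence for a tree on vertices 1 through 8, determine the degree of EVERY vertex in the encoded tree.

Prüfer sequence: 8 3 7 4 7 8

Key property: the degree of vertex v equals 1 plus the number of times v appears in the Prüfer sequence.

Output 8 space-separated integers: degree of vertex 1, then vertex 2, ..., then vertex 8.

p_1 = 8: count[8] becomes 1
p_2 = 3: count[3] becomes 1
p_3 = 7: count[7] becomes 1
p_4 = 4: count[4] becomes 1
p_5 = 7: count[7] becomes 2
p_6 = 8: count[8] becomes 2
Degrees (1 + count): deg[1]=1+0=1, deg[2]=1+0=1, deg[3]=1+1=2, deg[4]=1+1=2, deg[5]=1+0=1, deg[6]=1+0=1, deg[7]=1+2=3, deg[8]=1+2=3

Answer: 1 1 2 2 1 1 3 3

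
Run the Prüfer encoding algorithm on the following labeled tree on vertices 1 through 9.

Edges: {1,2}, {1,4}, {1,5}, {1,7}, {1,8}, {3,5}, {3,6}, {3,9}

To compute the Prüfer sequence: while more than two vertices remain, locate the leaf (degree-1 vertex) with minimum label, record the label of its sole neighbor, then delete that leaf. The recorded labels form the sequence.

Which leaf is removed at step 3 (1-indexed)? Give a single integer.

Answer: 6

Derivation:
Step 1: current leaves = {2,4,6,7,8,9}. Remove leaf 2 (neighbor: 1).
Step 2: current leaves = {4,6,7,8,9}. Remove leaf 4 (neighbor: 1).
Step 3: current leaves = {6,7,8,9}. Remove leaf 6 (neighbor: 3).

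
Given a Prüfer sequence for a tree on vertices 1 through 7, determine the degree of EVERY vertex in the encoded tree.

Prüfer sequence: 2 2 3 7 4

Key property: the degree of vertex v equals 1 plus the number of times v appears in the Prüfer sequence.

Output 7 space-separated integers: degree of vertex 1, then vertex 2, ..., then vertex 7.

Answer: 1 3 2 2 1 1 2

Derivation:
p_1 = 2: count[2] becomes 1
p_2 = 2: count[2] becomes 2
p_3 = 3: count[3] becomes 1
p_4 = 7: count[7] becomes 1
p_5 = 4: count[4] becomes 1
Degrees (1 + count): deg[1]=1+0=1, deg[2]=1+2=3, deg[3]=1+1=2, deg[4]=1+1=2, deg[5]=1+0=1, deg[6]=1+0=1, deg[7]=1+1=2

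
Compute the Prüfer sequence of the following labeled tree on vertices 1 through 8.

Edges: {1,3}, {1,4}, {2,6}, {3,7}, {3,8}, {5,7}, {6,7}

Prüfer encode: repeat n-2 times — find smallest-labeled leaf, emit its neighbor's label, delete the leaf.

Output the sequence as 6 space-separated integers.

Step 1: leaves = {2,4,5,8}. Remove smallest leaf 2, emit neighbor 6.
Step 2: leaves = {4,5,6,8}. Remove smallest leaf 4, emit neighbor 1.
Step 3: leaves = {1,5,6,8}. Remove smallest leaf 1, emit neighbor 3.
Step 4: leaves = {5,6,8}. Remove smallest leaf 5, emit neighbor 7.
Step 5: leaves = {6,8}. Remove smallest leaf 6, emit neighbor 7.
Step 6: leaves = {7,8}. Remove smallest leaf 7, emit neighbor 3.
Done: 2 vertices remain (3, 8). Sequence = [6 1 3 7 7 3]

Answer: 6 1 3 7 7 3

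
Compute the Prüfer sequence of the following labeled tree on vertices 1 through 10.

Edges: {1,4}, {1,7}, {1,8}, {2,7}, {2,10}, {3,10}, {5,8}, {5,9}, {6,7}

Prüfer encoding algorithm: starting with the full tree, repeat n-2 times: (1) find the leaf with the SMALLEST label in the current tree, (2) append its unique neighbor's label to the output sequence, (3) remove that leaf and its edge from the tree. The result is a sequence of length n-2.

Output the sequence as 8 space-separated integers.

Step 1: leaves = {3,4,6,9}. Remove smallest leaf 3, emit neighbor 10.
Step 2: leaves = {4,6,9,10}. Remove smallest leaf 4, emit neighbor 1.
Step 3: leaves = {6,9,10}. Remove smallest leaf 6, emit neighbor 7.
Step 4: leaves = {9,10}. Remove smallest leaf 9, emit neighbor 5.
Step 5: leaves = {5,10}. Remove smallest leaf 5, emit neighbor 8.
Step 6: leaves = {8,10}. Remove smallest leaf 8, emit neighbor 1.
Step 7: leaves = {1,10}. Remove smallest leaf 1, emit neighbor 7.
Step 8: leaves = {7,10}. Remove smallest leaf 7, emit neighbor 2.
Done: 2 vertices remain (2, 10). Sequence = [10 1 7 5 8 1 7 2]

Answer: 10 1 7 5 8 1 7 2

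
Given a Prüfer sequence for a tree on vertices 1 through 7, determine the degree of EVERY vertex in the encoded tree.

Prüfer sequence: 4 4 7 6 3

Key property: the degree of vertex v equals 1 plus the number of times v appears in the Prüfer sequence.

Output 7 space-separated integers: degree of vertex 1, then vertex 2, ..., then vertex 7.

p_1 = 4: count[4] becomes 1
p_2 = 4: count[4] becomes 2
p_3 = 7: count[7] becomes 1
p_4 = 6: count[6] becomes 1
p_5 = 3: count[3] becomes 1
Degrees (1 + count): deg[1]=1+0=1, deg[2]=1+0=1, deg[3]=1+1=2, deg[4]=1+2=3, deg[5]=1+0=1, deg[6]=1+1=2, deg[7]=1+1=2

Answer: 1 1 2 3 1 2 2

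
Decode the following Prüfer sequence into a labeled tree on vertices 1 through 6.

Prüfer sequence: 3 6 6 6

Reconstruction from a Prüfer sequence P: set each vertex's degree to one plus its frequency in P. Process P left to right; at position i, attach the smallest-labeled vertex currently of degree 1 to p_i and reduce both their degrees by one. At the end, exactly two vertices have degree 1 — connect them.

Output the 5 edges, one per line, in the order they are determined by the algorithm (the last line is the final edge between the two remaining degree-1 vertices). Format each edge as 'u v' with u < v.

Answer: 1 3
2 6
3 6
4 6
5 6

Derivation:
Initial degrees: {1:1, 2:1, 3:2, 4:1, 5:1, 6:4}
Step 1: smallest deg-1 vertex = 1, p_1 = 3. Add edge {1,3}. Now deg[1]=0, deg[3]=1.
Step 2: smallest deg-1 vertex = 2, p_2 = 6. Add edge {2,6}. Now deg[2]=0, deg[6]=3.
Step 3: smallest deg-1 vertex = 3, p_3 = 6. Add edge {3,6}. Now deg[3]=0, deg[6]=2.
Step 4: smallest deg-1 vertex = 4, p_4 = 6. Add edge {4,6}. Now deg[4]=0, deg[6]=1.
Final: two remaining deg-1 vertices are 5, 6. Add edge {5,6}.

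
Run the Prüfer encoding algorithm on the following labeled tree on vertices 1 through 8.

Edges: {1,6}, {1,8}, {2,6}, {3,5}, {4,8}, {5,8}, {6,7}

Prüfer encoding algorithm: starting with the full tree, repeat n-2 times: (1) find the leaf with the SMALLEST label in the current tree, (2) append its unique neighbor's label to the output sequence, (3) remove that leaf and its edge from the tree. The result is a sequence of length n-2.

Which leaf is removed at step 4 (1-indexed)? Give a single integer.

Answer: 5

Derivation:
Step 1: current leaves = {2,3,4,7}. Remove leaf 2 (neighbor: 6).
Step 2: current leaves = {3,4,7}. Remove leaf 3 (neighbor: 5).
Step 3: current leaves = {4,5,7}. Remove leaf 4 (neighbor: 8).
Step 4: current leaves = {5,7}. Remove leaf 5 (neighbor: 8).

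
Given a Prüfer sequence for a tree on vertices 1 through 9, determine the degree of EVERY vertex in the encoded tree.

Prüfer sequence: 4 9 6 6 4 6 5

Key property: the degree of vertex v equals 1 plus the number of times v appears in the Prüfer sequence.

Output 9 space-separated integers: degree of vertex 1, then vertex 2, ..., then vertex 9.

p_1 = 4: count[4] becomes 1
p_2 = 9: count[9] becomes 1
p_3 = 6: count[6] becomes 1
p_4 = 6: count[6] becomes 2
p_5 = 4: count[4] becomes 2
p_6 = 6: count[6] becomes 3
p_7 = 5: count[5] becomes 1
Degrees (1 + count): deg[1]=1+0=1, deg[2]=1+0=1, deg[3]=1+0=1, deg[4]=1+2=3, deg[5]=1+1=2, deg[6]=1+3=4, deg[7]=1+0=1, deg[8]=1+0=1, deg[9]=1+1=2

Answer: 1 1 1 3 2 4 1 1 2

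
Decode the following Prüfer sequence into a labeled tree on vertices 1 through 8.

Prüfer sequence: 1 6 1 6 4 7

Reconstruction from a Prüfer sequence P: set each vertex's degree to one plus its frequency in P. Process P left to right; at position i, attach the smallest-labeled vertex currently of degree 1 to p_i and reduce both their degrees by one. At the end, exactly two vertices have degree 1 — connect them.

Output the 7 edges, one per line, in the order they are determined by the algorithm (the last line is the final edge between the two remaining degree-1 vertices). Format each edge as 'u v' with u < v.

Answer: 1 2
3 6
1 5
1 6
4 6
4 7
7 8

Derivation:
Initial degrees: {1:3, 2:1, 3:1, 4:2, 5:1, 6:3, 7:2, 8:1}
Step 1: smallest deg-1 vertex = 2, p_1 = 1. Add edge {1,2}. Now deg[2]=0, deg[1]=2.
Step 2: smallest deg-1 vertex = 3, p_2 = 6. Add edge {3,6}. Now deg[3]=0, deg[6]=2.
Step 3: smallest deg-1 vertex = 5, p_3 = 1. Add edge {1,5}. Now deg[5]=0, deg[1]=1.
Step 4: smallest deg-1 vertex = 1, p_4 = 6. Add edge {1,6}. Now deg[1]=0, deg[6]=1.
Step 5: smallest deg-1 vertex = 6, p_5 = 4. Add edge {4,6}. Now deg[6]=0, deg[4]=1.
Step 6: smallest deg-1 vertex = 4, p_6 = 7. Add edge {4,7}. Now deg[4]=0, deg[7]=1.
Final: two remaining deg-1 vertices are 7, 8. Add edge {7,8}.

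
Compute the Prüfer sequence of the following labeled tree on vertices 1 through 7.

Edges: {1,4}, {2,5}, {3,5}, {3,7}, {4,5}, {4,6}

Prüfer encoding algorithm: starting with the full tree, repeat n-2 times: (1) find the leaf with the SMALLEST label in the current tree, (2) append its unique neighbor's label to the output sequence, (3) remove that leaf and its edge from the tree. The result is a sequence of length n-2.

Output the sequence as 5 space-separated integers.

Answer: 4 5 4 5 3

Derivation:
Step 1: leaves = {1,2,6,7}. Remove smallest leaf 1, emit neighbor 4.
Step 2: leaves = {2,6,7}. Remove smallest leaf 2, emit neighbor 5.
Step 3: leaves = {6,7}. Remove smallest leaf 6, emit neighbor 4.
Step 4: leaves = {4,7}. Remove smallest leaf 4, emit neighbor 5.
Step 5: leaves = {5,7}. Remove smallest leaf 5, emit neighbor 3.
Done: 2 vertices remain (3, 7). Sequence = [4 5 4 5 3]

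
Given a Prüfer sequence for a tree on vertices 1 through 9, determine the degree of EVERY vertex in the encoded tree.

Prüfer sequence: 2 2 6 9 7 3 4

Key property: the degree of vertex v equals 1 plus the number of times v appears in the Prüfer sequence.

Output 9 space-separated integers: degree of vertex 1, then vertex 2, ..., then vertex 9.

Answer: 1 3 2 2 1 2 2 1 2

Derivation:
p_1 = 2: count[2] becomes 1
p_2 = 2: count[2] becomes 2
p_3 = 6: count[6] becomes 1
p_4 = 9: count[9] becomes 1
p_5 = 7: count[7] becomes 1
p_6 = 3: count[3] becomes 1
p_7 = 4: count[4] becomes 1
Degrees (1 + count): deg[1]=1+0=1, deg[2]=1+2=3, deg[3]=1+1=2, deg[4]=1+1=2, deg[5]=1+0=1, deg[6]=1+1=2, deg[7]=1+1=2, deg[8]=1+0=1, deg[9]=1+1=2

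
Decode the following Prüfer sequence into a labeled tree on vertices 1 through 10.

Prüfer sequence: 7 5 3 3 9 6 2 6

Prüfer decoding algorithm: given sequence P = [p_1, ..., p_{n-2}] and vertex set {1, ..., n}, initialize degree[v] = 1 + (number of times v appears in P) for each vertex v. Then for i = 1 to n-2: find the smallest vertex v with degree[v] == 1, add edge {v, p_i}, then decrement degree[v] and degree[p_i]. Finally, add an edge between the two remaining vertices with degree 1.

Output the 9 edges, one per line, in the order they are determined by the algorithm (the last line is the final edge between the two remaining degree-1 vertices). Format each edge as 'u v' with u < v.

Answer: 1 7
4 5
3 5
3 7
3 9
6 8
2 9
2 6
6 10

Derivation:
Initial degrees: {1:1, 2:2, 3:3, 4:1, 5:2, 6:3, 7:2, 8:1, 9:2, 10:1}
Step 1: smallest deg-1 vertex = 1, p_1 = 7. Add edge {1,7}. Now deg[1]=0, deg[7]=1.
Step 2: smallest deg-1 vertex = 4, p_2 = 5. Add edge {4,5}. Now deg[4]=0, deg[5]=1.
Step 3: smallest deg-1 vertex = 5, p_3 = 3. Add edge {3,5}. Now deg[5]=0, deg[3]=2.
Step 4: smallest deg-1 vertex = 7, p_4 = 3. Add edge {3,7}. Now deg[7]=0, deg[3]=1.
Step 5: smallest deg-1 vertex = 3, p_5 = 9. Add edge {3,9}. Now deg[3]=0, deg[9]=1.
Step 6: smallest deg-1 vertex = 8, p_6 = 6. Add edge {6,8}. Now deg[8]=0, deg[6]=2.
Step 7: smallest deg-1 vertex = 9, p_7 = 2. Add edge {2,9}. Now deg[9]=0, deg[2]=1.
Step 8: smallest deg-1 vertex = 2, p_8 = 6. Add edge {2,6}. Now deg[2]=0, deg[6]=1.
Final: two remaining deg-1 vertices are 6, 10. Add edge {6,10}.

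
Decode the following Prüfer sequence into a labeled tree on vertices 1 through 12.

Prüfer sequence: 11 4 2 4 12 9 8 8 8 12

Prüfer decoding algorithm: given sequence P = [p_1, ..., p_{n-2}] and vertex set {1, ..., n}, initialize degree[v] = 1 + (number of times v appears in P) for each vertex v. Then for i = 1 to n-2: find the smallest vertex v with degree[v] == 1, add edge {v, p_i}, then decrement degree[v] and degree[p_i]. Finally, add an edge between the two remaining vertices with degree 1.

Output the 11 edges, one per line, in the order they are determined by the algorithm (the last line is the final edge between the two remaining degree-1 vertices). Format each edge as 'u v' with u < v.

Answer: 1 11
3 4
2 5
2 4
4 12
6 9
7 8
8 9
8 10
8 12
11 12

Derivation:
Initial degrees: {1:1, 2:2, 3:1, 4:3, 5:1, 6:1, 7:1, 8:4, 9:2, 10:1, 11:2, 12:3}
Step 1: smallest deg-1 vertex = 1, p_1 = 11. Add edge {1,11}. Now deg[1]=0, deg[11]=1.
Step 2: smallest deg-1 vertex = 3, p_2 = 4. Add edge {3,4}. Now deg[3]=0, deg[4]=2.
Step 3: smallest deg-1 vertex = 5, p_3 = 2. Add edge {2,5}. Now deg[5]=0, deg[2]=1.
Step 4: smallest deg-1 vertex = 2, p_4 = 4. Add edge {2,4}. Now deg[2]=0, deg[4]=1.
Step 5: smallest deg-1 vertex = 4, p_5 = 12. Add edge {4,12}. Now deg[4]=0, deg[12]=2.
Step 6: smallest deg-1 vertex = 6, p_6 = 9. Add edge {6,9}. Now deg[6]=0, deg[9]=1.
Step 7: smallest deg-1 vertex = 7, p_7 = 8. Add edge {7,8}. Now deg[7]=0, deg[8]=3.
Step 8: smallest deg-1 vertex = 9, p_8 = 8. Add edge {8,9}. Now deg[9]=0, deg[8]=2.
Step 9: smallest deg-1 vertex = 10, p_9 = 8. Add edge {8,10}. Now deg[10]=0, deg[8]=1.
Step 10: smallest deg-1 vertex = 8, p_10 = 12. Add edge {8,12}. Now deg[8]=0, deg[12]=1.
Final: two remaining deg-1 vertices are 11, 12. Add edge {11,12}.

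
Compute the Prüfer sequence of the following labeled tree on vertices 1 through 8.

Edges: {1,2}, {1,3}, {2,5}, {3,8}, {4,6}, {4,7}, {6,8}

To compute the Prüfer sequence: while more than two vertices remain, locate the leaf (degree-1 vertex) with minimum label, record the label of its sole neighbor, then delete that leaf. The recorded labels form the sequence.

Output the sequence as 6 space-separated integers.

Answer: 2 1 3 8 4 6

Derivation:
Step 1: leaves = {5,7}. Remove smallest leaf 5, emit neighbor 2.
Step 2: leaves = {2,7}. Remove smallest leaf 2, emit neighbor 1.
Step 3: leaves = {1,7}. Remove smallest leaf 1, emit neighbor 3.
Step 4: leaves = {3,7}. Remove smallest leaf 3, emit neighbor 8.
Step 5: leaves = {7,8}. Remove smallest leaf 7, emit neighbor 4.
Step 6: leaves = {4,8}. Remove smallest leaf 4, emit neighbor 6.
Done: 2 vertices remain (6, 8). Sequence = [2 1 3 8 4 6]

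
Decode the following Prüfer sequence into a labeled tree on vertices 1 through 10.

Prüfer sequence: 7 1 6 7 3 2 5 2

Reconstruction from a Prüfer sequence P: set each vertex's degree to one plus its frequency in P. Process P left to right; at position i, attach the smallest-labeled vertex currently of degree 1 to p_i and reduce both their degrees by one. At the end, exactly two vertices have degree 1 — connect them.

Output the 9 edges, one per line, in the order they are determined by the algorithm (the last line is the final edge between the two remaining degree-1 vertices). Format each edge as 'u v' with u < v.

Answer: 4 7
1 8
1 6
6 7
3 7
2 3
5 9
2 5
2 10

Derivation:
Initial degrees: {1:2, 2:3, 3:2, 4:1, 5:2, 6:2, 7:3, 8:1, 9:1, 10:1}
Step 1: smallest deg-1 vertex = 4, p_1 = 7. Add edge {4,7}. Now deg[4]=0, deg[7]=2.
Step 2: smallest deg-1 vertex = 8, p_2 = 1. Add edge {1,8}. Now deg[8]=0, deg[1]=1.
Step 3: smallest deg-1 vertex = 1, p_3 = 6. Add edge {1,6}. Now deg[1]=0, deg[6]=1.
Step 4: smallest deg-1 vertex = 6, p_4 = 7. Add edge {6,7}. Now deg[6]=0, deg[7]=1.
Step 5: smallest deg-1 vertex = 7, p_5 = 3. Add edge {3,7}. Now deg[7]=0, deg[3]=1.
Step 6: smallest deg-1 vertex = 3, p_6 = 2. Add edge {2,3}. Now deg[3]=0, deg[2]=2.
Step 7: smallest deg-1 vertex = 9, p_7 = 5. Add edge {5,9}. Now deg[9]=0, deg[5]=1.
Step 8: smallest deg-1 vertex = 5, p_8 = 2. Add edge {2,5}. Now deg[5]=0, deg[2]=1.
Final: two remaining deg-1 vertices are 2, 10. Add edge {2,10}.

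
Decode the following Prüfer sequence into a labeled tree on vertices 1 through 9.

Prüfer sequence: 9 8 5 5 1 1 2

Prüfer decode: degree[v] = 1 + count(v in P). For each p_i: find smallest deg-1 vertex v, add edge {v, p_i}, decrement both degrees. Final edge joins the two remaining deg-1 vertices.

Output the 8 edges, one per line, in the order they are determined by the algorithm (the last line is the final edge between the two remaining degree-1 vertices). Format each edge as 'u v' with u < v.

Initial degrees: {1:3, 2:2, 3:1, 4:1, 5:3, 6:1, 7:1, 8:2, 9:2}
Step 1: smallest deg-1 vertex = 3, p_1 = 9. Add edge {3,9}. Now deg[3]=0, deg[9]=1.
Step 2: smallest deg-1 vertex = 4, p_2 = 8. Add edge {4,8}. Now deg[4]=0, deg[8]=1.
Step 3: smallest deg-1 vertex = 6, p_3 = 5. Add edge {5,6}. Now deg[6]=0, deg[5]=2.
Step 4: smallest deg-1 vertex = 7, p_4 = 5. Add edge {5,7}. Now deg[7]=0, deg[5]=1.
Step 5: smallest deg-1 vertex = 5, p_5 = 1. Add edge {1,5}. Now deg[5]=0, deg[1]=2.
Step 6: smallest deg-1 vertex = 8, p_6 = 1. Add edge {1,8}. Now deg[8]=0, deg[1]=1.
Step 7: smallest deg-1 vertex = 1, p_7 = 2. Add edge {1,2}. Now deg[1]=0, deg[2]=1.
Final: two remaining deg-1 vertices are 2, 9. Add edge {2,9}.

Answer: 3 9
4 8
5 6
5 7
1 5
1 8
1 2
2 9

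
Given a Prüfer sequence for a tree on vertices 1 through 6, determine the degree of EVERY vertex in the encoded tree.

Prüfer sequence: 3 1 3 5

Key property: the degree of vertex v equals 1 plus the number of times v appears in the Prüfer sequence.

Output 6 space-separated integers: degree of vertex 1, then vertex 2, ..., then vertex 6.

p_1 = 3: count[3] becomes 1
p_2 = 1: count[1] becomes 1
p_3 = 3: count[3] becomes 2
p_4 = 5: count[5] becomes 1
Degrees (1 + count): deg[1]=1+1=2, deg[2]=1+0=1, deg[3]=1+2=3, deg[4]=1+0=1, deg[5]=1+1=2, deg[6]=1+0=1

Answer: 2 1 3 1 2 1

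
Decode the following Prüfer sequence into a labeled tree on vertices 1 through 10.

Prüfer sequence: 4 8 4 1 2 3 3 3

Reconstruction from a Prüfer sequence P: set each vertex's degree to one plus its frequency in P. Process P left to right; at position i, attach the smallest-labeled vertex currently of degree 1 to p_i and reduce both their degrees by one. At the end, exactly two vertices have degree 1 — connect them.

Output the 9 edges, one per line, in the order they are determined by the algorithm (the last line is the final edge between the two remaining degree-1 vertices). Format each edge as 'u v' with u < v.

Answer: 4 5
6 8
4 7
1 4
1 2
2 3
3 8
3 9
3 10

Derivation:
Initial degrees: {1:2, 2:2, 3:4, 4:3, 5:1, 6:1, 7:1, 8:2, 9:1, 10:1}
Step 1: smallest deg-1 vertex = 5, p_1 = 4. Add edge {4,5}. Now deg[5]=0, deg[4]=2.
Step 2: smallest deg-1 vertex = 6, p_2 = 8. Add edge {6,8}. Now deg[6]=0, deg[8]=1.
Step 3: smallest deg-1 vertex = 7, p_3 = 4. Add edge {4,7}. Now deg[7]=0, deg[4]=1.
Step 4: smallest deg-1 vertex = 4, p_4 = 1. Add edge {1,4}. Now deg[4]=0, deg[1]=1.
Step 5: smallest deg-1 vertex = 1, p_5 = 2. Add edge {1,2}. Now deg[1]=0, deg[2]=1.
Step 6: smallest deg-1 vertex = 2, p_6 = 3. Add edge {2,3}. Now deg[2]=0, deg[3]=3.
Step 7: smallest deg-1 vertex = 8, p_7 = 3. Add edge {3,8}. Now deg[8]=0, deg[3]=2.
Step 8: smallest deg-1 vertex = 9, p_8 = 3. Add edge {3,9}. Now deg[9]=0, deg[3]=1.
Final: two remaining deg-1 vertices are 3, 10. Add edge {3,10}.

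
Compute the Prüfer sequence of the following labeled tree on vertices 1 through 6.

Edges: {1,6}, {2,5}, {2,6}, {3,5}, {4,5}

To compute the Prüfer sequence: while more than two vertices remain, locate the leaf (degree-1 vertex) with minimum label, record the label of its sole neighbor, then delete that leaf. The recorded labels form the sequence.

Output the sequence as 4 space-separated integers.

Answer: 6 5 5 2

Derivation:
Step 1: leaves = {1,3,4}. Remove smallest leaf 1, emit neighbor 6.
Step 2: leaves = {3,4,6}. Remove smallest leaf 3, emit neighbor 5.
Step 3: leaves = {4,6}. Remove smallest leaf 4, emit neighbor 5.
Step 4: leaves = {5,6}. Remove smallest leaf 5, emit neighbor 2.
Done: 2 vertices remain (2, 6). Sequence = [6 5 5 2]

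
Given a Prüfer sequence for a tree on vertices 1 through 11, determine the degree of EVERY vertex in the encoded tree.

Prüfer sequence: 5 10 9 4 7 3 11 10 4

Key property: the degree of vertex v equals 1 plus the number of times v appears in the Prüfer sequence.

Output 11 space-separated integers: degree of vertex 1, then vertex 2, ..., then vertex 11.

p_1 = 5: count[5] becomes 1
p_2 = 10: count[10] becomes 1
p_3 = 9: count[9] becomes 1
p_4 = 4: count[4] becomes 1
p_5 = 7: count[7] becomes 1
p_6 = 3: count[3] becomes 1
p_7 = 11: count[11] becomes 1
p_8 = 10: count[10] becomes 2
p_9 = 4: count[4] becomes 2
Degrees (1 + count): deg[1]=1+0=1, deg[2]=1+0=1, deg[3]=1+1=2, deg[4]=1+2=3, deg[5]=1+1=2, deg[6]=1+0=1, deg[7]=1+1=2, deg[8]=1+0=1, deg[9]=1+1=2, deg[10]=1+2=3, deg[11]=1+1=2

Answer: 1 1 2 3 2 1 2 1 2 3 2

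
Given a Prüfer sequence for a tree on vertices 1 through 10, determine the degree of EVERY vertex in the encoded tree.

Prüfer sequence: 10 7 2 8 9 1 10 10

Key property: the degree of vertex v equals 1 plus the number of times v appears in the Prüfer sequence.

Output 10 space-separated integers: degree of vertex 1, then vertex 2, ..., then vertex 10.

Answer: 2 2 1 1 1 1 2 2 2 4

Derivation:
p_1 = 10: count[10] becomes 1
p_2 = 7: count[7] becomes 1
p_3 = 2: count[2] becomes 1
p_4 = 8: count[8] becomes 1
p_5 = 9: count[9] becomes 1
p_6 = 1: count[1] becomes 1
p_7 = 10: count[10] becomes 2
p_8 = 10: count[10] becomes 3
Degrees (1 + count): deg[1]=1+1=2, deg[2]=1+1=2, deg[3]=1+0=1, deg[4]=1+0=1, deg[5]=1+0=1, deg[6]=1+0=1, deg[7]=1+1=2, deg[8]=1+1=2, deg[9]=1+1=2, deg[10]=1+3=4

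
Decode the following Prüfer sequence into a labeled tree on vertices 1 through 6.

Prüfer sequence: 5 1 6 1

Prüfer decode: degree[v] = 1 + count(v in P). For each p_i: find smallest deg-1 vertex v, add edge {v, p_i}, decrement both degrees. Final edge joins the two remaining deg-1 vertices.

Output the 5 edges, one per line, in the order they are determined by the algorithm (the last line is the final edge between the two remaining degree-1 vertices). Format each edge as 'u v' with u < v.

Initial degrees: {1:3, 2:1, 3:1, 4:1, 5:2, 6:2}
Step 1: smallest deg-1 vertex = 2, p_1 = 5. Add edge {2,5}. Now deg[2]=0, deg[5]=1.
Step 2: smallest deg-1 vertex = 3, p_2 = 1. Add edge {1,3}. Now deg[3]=0, deg[1]=2.
Step 3: smallest deg-1 vertex = 4, p_3 = 6. Add edge {4,6}. Now deg[4]=0, deg[6]=1.
Step 4: smallest deg-1 vertex = 5, p_4 = 1. Add edge {1,5}. Now deg[5]=0, deg[1]=1.
Final: two remaining deg-1 vertices are 1, 6. Add edge {1,6}.

Answer: 2 5
1 3
4 6
1 5
1 6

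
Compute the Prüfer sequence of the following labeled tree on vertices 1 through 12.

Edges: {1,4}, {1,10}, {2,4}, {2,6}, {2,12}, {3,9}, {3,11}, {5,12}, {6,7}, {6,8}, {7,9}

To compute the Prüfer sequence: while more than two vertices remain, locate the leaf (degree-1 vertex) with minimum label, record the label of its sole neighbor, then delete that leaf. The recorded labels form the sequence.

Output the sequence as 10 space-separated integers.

Step 1: leaves = {5,8,10,11}. Remove smallest leaf 5, emit neighbor 12.
Step 2: leaves = {8,10,11,12}. Remove smallest leaf 8, emit neighbor 6.
Step 3: leaves = {10,11,12}. Remove smallest leaf 10, emit neighbor 1.
Step 4: leaves = {1,11,12}. Remove smallest leaf 1, emit neighbor 4.
Step 5: leaves = {4,11,12}. Remove smallest leaf 4, emit neighbor 2.
Step 6: leaves = {11,12}. Remove smallest leaf 11, emit neighbor 3.
Step 7: leaves = {3,12}. Remove smallest leaf 3, emit neighbor 9.
Step 8: leaves = {9,12}. Remove smallest leaf 9, emit neighbor 7.
Step 9: leaves = {7,12}. Remove smallest leaf 7, emit neighbor 6.
Step 10: leaves = {6,12}. Remove smallest leaf 6, emit neighbor 2.
Done: 2 vertices remain (2, 12). Sequence = [12 6 1 4 2 3 9 7 6 2]

Answer: 12 6 1 4 2 3 9 7 6 2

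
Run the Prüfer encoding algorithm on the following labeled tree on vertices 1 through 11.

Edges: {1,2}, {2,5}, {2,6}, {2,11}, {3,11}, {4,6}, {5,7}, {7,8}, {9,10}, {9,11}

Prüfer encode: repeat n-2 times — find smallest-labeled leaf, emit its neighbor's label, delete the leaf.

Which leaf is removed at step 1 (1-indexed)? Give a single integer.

Step 1: current leaves = {1,3,4,8,10}. Remove leaf 1 (neighbor: 2).

Answer: 1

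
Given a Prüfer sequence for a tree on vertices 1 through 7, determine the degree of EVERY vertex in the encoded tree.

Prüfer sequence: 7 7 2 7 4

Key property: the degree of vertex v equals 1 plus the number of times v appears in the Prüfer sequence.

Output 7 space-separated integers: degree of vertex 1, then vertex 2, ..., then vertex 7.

Answer: 1 2 1 2 1 1 4

Derivation:
p_1 = 7: count[7] becomes 1
p_2 = 7: count[7] becomes 2
p_3 = 2: count[2] becomes 1
p_4 = 7: count[7] becomes 3
p_5 = 4: count[4] becomes 1
Degrees (1 + count): deg[1]=1+0=1, deg[2]=1+1=2, deg[3]=1+0=1, deg[4]=1+1=2, deg[5]=1+0=1, deg[6]=1+0=1, deg[7]=1+3=4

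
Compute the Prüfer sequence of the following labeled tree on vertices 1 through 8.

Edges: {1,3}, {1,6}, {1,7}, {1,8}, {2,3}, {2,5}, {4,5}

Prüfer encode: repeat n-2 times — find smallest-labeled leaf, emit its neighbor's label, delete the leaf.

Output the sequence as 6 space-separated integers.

Step 1: leaves = {4,6,7,8}. Remove smallest leaf 4, emit neighbor 5.
Step 2: leaves = {5,6,7,8}. Remove smallest leaf 5, emit neighbor 2.
Step 3: leaves = {2,6,7,8}. Remove smallest leaf 2, emit neighbor 3.
Step 4: leaves = {3,6,7,8}. Remove smallest leaf 3, emit neighbor 1.
Step 5: leaves = {6,7,8}. Remove smallest leaf 6, emit neighbor 1.
Step 6: leaves = {7,8}. Remove smallest leaf 7, emit neighbor 1.
Done: 2 vertices remain (1, 8). Sequence = [5 2 3 1 1 1]

Answer: 5 2 3 1 1 1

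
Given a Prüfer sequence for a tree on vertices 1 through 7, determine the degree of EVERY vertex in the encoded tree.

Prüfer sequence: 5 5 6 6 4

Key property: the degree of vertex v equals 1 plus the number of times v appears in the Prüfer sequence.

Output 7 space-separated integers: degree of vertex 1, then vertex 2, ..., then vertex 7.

p_1 = 5: count[5] becomes 1
p_2 = 5: count[5] becomes 2
p_3 = 6: count[6] becomes 1
p_4 = 6: count[6] becomes 2
p_5 = 4: count[4] becomes 1
Degrees (1 + count): deg[1]=1+0=1, deg[2]=1+0=1, deg[3]=1+0=1, deg[4]=1+1=2, deg[5]=1+2=3, deg[6]=1+2=3, deg[7]=1+0=1

Answer: 1 1 1 2 3 3 1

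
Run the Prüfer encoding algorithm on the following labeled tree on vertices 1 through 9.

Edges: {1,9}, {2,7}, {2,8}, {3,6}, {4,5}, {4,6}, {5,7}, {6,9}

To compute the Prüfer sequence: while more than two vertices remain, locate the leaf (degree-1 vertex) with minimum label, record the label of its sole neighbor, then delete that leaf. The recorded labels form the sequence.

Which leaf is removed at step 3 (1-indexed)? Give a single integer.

Answer: 8

Derivation:
Step 1: current leaves = {1,3,8}. Remove leaf 1 (neighbor: 9).
Step 2: current leaves = {3,8,9}. Remove leaf 3 (neighbor: 6).
Step 3: current leaves = {8,9}. Remove leaf 8 (neighbor: 2).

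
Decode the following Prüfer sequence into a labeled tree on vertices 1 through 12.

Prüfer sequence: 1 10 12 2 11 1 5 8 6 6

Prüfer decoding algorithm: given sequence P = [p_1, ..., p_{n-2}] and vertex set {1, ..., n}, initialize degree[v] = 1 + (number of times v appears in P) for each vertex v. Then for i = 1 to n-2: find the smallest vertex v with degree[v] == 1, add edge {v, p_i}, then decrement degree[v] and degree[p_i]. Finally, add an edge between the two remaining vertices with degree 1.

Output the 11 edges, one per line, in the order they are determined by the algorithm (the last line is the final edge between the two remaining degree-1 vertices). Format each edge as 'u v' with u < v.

Answer: 1 3
4 10
7 12
2 9
2 11
1 10
1 5
5 8
6 8
6 11
6 12

Derivation:
Initial degrees: {1:3, 2:2, 3:1, 4:1, 5:2, 6:3, 7:1, 8:2, 9:1, 10:2, 11:2, 12:2}
Step 1: smallest deg-1 vertex = 3, p_1 = 1. Add edge {1,3}. Now deg[3]=0, deg[1]=2.
Step 2: smallest deg-1 vertex = 4, p_2 = 10. Add edge {4,10}. Now deg[4]=0, deg[10]=1.
Step 3: smallest deg-1 vertex = 7, p_3 = 12. Add edge {7,12}. Now deg[7]=0, deg[12]=1.
Step 4: smallest deg-1 vertex = 9, p_4 = 2. Add edge {2,9}. Now deg[9]=0, deg[2]=1.
Step 5: smallest deg-1 vertex = 2, p_5 = 11. Add edge {2,11}. Now deg[2]=0, deg[11]=1.
Step 6: smallest deg-1 vertex = 10, p_6 = 1. Add edge {1,10}. Now deg[10]=0, deg[1]=1.
Step 7: smallest deg-1 vertex = 1, p_7 = 5. Add edge {1,5}. Now deg[1]=0, deg[5]=1.
Step 8: smallest deg-1 vertex = 5, p_8 = 8. Add edge {5,8}. Now deg[5]=0, deg[8]=1.
Step 9: smallest deg-1 vertex = 8, p_9 = 6. Add edge {6,8}. Now deg[8]=0, deg[6]=2.
Step 10: smallest deg-1 vertex = 11, p_10 = 6. Add edge {6,11}. Now deg[11]=0, deg[6]=1.
Final: two remaining deg-1 vertices are 6, 12. Add edge {6,12}.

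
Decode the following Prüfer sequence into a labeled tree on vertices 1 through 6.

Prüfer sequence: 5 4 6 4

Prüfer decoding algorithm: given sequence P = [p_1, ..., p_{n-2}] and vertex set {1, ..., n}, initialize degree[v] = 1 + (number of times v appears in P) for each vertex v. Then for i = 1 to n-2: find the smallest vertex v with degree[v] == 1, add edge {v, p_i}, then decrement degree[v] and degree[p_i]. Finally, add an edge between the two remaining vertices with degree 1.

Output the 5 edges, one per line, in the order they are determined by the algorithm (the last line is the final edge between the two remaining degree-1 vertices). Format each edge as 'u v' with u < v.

Answer: 1 5
2 4
3 6
4 5
4 6

Derivation:
Initial degrees: {1:1, 2:1, 3:1, 4:3, 5:2, 6:2}
Step 1: smallest deg-1 vertex = 1, p_1 = 5. Add edge {1,5}. Now deg[1]=0, deg[5]=1.
Step 2: smallest deg-1 vertex = 2, p_2 = 4. Add edge {2,4}. Now deg[2]=0, deg[4]=2.
Step 3: smallest deg-1 vertex = 3, p_3 = 6. Add edge {3,6}. Now deg[3]=0, deg[6]=1.
Step 4: smallest deg-1 vertex = 5, p_4 = 4. Add edge {4,5}. Now deg[5]=0, deg[4]=1.
Final: two remaining deg-1 vertices are 4, 6. Add edge {4,6}.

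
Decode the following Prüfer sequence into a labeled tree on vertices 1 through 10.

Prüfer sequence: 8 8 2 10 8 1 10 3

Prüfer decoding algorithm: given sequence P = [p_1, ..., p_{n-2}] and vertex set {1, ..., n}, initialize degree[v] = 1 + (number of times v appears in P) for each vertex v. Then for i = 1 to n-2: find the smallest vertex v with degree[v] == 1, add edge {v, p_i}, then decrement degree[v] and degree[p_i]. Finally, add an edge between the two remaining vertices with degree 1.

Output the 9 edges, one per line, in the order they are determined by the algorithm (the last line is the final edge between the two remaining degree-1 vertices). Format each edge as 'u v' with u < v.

Answer: 4 8
5 8
2 6
2 10
7 8
1 8
1 10
3 9
3 10

Derivation:
Initial degrees: {1:2, 2:2, 3:2, 4:1, 5:1, 6:1, 7:1, 8:4, 9:1, 10:3}
Step 1: smallest deg-1 vertex = 4, p_1 = 8. Add edge {4,8}. Now deg[4]=0, deg[8]=3.
Step 2: smallest deg-1 vertex = 5, p_2 = 8. Add edge {5,8}. Now deg[5]=0, deg[8]=2.
Step 3: smallest deg-1 vertex = 6, p_3 = 2. Add edge {2,6}. Now deg[6]=0, deg[2]=1.
Step 4: smallest deg-1 vertex = 2, p_4 = 10. Add edge {2,10}. Now deg[2]=0, deg[10]=2.
Step 5: smallest deg-1 vertex = 7, p_5 = 8. Add edge {7,8}. Now deg[7]=0, deg[8]=1.
Step 6: smallest deg-1 vertex = 8, p_6 = 1. Add edge {1,8}. Now deg[8]=0, deg[1]=1.
Step 7: smallest deg-1 vertex = 1, p_7 = 10. Add edge {1,10}. Now deg[1]=0, deg[10]=1.
Step 8: smallest deg-1 vertex = 9, p_8 = 3. Add edge {3,9}. Now deg[9]=0, deg[3]=1.
Final: two remaining deg-1 vertices are 3, 10. Add edge {3,10}.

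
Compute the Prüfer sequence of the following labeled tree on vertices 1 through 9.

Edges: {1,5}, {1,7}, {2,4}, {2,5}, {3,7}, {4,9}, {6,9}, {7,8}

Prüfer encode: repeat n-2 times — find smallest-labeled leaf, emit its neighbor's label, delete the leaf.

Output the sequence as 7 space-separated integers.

Answer: 7 9 7 1 5 2 4

Derivation:
Step 1: leaves = {3,6,8}. Remove smallest leaf 3, emit neighbor 7.
Step 2: leaves = {6,8}. Remove smallest leaf 6, emit neighbor 9.
Step 3: leaves = {8,9}. Remove smallest leaf 8, emit neighbor 7.
Step 4: leaves = {7,9}. Remove smallest leaf 7, emit neighbor 1.
Step 5: leaves = {1,9}. Remove smallest leaf 1, emit neighbor 5.
Step 6: leaves = {5,9}. Remove smallest leaf 5, emit neighbor 2.
Step 7: leaves = {2,9}. Remove smallest leaf 2, emit neighbor 4.
Done: 2 vertices remain (4, 9). Sequence = [7 9 7 1 5 2 4]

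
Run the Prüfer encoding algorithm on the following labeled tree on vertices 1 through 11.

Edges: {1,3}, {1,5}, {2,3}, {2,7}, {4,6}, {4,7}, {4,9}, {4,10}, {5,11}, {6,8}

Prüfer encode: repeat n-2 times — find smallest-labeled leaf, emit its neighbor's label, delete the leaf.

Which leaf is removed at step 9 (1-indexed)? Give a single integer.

Step 1: current leaves = {8,9,10,11}. Remove leaf 8 (neighbor: 6).
Step 2: current leaves = {6,9,10,11}. Remove leaf 6 (neighbor: 4).
Step 3: current leaves = {9,10,11}. Remove leaf 9 (neighbor: 4).
Step 4: current leaves = {10,11}. Remove leaf 10 (neighbor: 4).
Step 5: current leaves = {4,11}. Remove leaf 4 (neighbor: 7).
Step 6: current leaves = {7,11}. Remove leaf 7 (neighbor: 2).
Step 7: current leaves = {2,11}. Remove leaf 2 (neighbor: 3).
Step 8: current leaves = {3,11}. Remove leaf 3 (neighbor: 1).
Step 9: current leaves = {1,11}. Remove leaf 1 (neighbor: 5).

Answer: 1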